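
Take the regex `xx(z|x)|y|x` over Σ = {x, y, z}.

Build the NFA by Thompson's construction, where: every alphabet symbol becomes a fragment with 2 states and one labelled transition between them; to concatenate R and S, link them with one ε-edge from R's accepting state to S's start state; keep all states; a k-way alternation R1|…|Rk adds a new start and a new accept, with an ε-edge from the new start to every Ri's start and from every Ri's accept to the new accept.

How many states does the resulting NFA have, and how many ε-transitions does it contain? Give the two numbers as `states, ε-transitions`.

16, 12

Per subexpression:
Each of the 6 symbol leaves contributes 2 states and 0 ε-transitions.
  z|x = 6 states, 4 ε-transitions
  xx(z|x) = 10 states, 6 ε-transitions
  xx(z|x)|y|x = 16 states, 12 ε-transitions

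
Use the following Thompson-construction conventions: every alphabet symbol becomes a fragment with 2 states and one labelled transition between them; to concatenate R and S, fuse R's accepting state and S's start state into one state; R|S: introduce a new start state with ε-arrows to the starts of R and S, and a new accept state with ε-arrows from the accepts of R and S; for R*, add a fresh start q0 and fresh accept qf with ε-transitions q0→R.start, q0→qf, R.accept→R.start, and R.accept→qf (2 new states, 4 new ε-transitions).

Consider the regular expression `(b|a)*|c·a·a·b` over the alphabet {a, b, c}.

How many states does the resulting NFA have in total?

By structural recursion:
Each of the 6 symbol leaves contributes a 2-state fragment.
  b|a → 6 states
  (b|a)* → 8 states
  c·a·a·b → 5 states
  (b|a)*|c·a·a·b → 15 states

15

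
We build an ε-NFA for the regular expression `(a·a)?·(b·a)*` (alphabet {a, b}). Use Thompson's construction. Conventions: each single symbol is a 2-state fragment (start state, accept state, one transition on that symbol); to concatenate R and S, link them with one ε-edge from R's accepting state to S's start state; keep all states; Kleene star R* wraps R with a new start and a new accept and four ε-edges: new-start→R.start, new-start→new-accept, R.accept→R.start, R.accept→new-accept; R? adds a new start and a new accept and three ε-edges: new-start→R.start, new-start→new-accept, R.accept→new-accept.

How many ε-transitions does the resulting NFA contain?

Building bottom-up:
Each of the 4 symbol leaves contributes 0 ε-transitions.
  a·a — 1 ε-transition
  (a·a)? — 4 ε-transitions
  b·a — 1 ε-transition
  (b·a)* — 5 ε-transitions
  (a·a)?·(b·a)* — 10 ε-transitions

10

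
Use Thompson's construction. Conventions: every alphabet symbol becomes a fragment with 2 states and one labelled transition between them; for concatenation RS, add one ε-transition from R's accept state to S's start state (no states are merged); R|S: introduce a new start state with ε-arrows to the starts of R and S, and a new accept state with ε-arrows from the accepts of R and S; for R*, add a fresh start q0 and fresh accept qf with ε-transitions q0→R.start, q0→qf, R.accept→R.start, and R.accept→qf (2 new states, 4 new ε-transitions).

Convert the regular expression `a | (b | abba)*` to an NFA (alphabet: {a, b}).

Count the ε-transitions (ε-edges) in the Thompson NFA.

Building bottom-up:
Each of the 6 symbol leaves contributes 0 ε-transitions.
  abba — 3 ε-transitions
  b | abba — 7 ε-transitions
  (b | abba)* — 11 ε-transitions
  a | (b | abba)* — 15 ε-transitions

15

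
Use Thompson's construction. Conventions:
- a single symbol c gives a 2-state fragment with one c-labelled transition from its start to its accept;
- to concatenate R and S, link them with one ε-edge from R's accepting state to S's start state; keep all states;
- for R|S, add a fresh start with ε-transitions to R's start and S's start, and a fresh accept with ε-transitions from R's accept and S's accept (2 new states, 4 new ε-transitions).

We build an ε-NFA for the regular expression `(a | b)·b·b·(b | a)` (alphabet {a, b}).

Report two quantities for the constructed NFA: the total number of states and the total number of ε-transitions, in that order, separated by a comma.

Per subexpression:
Each of the 6 symbol leaves contributes 2 states and 0 ε-transitions.
  a | b : 6 states, 4 ε-transitions
  b | a : 6 states, 4 ε-transitions
  (a | b)·b·b·(b | a) : 16 states, 11 ε-transitions

16, 11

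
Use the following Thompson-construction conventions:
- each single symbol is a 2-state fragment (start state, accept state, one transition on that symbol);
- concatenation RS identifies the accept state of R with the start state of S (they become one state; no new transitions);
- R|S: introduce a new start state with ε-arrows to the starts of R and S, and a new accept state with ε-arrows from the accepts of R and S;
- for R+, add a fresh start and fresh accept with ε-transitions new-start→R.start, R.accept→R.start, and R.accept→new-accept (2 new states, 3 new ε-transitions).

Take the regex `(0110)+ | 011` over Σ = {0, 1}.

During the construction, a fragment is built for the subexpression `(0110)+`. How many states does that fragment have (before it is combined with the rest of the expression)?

Fragment for `(0110)+`:
Each of the 4 symbol leaves contributes a 2-state fragment.
  0110 — 5 states
  (0110)+ — 7 states

7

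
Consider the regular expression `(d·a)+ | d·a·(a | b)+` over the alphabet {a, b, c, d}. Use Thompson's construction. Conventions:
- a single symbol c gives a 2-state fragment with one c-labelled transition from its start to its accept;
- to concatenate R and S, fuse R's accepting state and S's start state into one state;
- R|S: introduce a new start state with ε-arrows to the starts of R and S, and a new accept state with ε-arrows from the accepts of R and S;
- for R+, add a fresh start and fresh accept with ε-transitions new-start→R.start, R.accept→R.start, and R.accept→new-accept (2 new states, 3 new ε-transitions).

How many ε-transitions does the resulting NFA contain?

14

Bottom-up over the parse tree:
Each of the 6 symbol leaves contributes 0 ε-transitions.
  d·a : 0 ε-transitions
  (d·a)+ : 3 ε-transitions
  a | b : 4 ε-transitions
  (a | b)+ : 7 ε-transitions
  d·a·(a | b)+ : 7 ε-transitions
  (d·a)+ | d·a·(a | b)+ : 14 ε-transitions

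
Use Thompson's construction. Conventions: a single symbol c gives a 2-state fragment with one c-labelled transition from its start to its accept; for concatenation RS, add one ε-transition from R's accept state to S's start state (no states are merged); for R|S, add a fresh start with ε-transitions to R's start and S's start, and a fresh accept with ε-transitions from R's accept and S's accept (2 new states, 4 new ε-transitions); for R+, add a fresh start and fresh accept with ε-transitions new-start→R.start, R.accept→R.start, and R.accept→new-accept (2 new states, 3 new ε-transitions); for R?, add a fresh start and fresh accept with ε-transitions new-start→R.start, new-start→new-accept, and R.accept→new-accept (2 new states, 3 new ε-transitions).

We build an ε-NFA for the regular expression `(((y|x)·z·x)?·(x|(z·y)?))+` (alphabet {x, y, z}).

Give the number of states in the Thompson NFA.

24

Per subexpression:
Each of the 7 symbol leaves contributes a 2-state fragment.
  y|x : 6 states
  (y|x)·z·x : 10 states
  ((y|x)·z·x)? : 12 states
  z·y : 4 states
  (z·y)? : 6 states
  x|(z·y)? : 10 states
  ((y|x)·z·x)?·(x|(z·y)?) : 22 states
  (((y|x)·z·x)?·(x|(z·y)?))+ : 24 states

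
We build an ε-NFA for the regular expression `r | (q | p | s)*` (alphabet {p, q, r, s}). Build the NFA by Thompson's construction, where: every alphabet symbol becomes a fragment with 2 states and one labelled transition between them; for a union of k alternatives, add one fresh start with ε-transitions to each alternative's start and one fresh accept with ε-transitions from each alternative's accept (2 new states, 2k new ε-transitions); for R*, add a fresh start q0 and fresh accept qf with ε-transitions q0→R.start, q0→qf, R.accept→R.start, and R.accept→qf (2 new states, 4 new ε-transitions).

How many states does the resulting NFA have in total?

14

Recursing over subexpressions:
Each of the 4 symbol leaves contributes a 2-state fragment.
  q | p | s = 8 states
  (q | p | s)* = 10 states
  r | (q | p | s)* = 14 states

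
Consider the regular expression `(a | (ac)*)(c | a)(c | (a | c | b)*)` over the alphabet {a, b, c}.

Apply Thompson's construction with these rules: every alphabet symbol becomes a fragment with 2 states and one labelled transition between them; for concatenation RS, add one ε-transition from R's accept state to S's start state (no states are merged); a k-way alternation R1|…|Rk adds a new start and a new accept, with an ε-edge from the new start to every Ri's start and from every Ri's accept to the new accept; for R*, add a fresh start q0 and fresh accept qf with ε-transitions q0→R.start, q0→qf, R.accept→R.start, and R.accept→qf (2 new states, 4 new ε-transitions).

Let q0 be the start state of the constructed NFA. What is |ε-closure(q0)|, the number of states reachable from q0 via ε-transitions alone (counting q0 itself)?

9

Compute the ε-closure size of each fragment's start state recursively; a symbol fragment's start has no outgoing ε-edge, so its closure is just itself (size 1).
  ac — same as the first factor's closure: C = 1
  (ac)* — new start has ε-edges to the inner start and to the new accept, so C = 2 + 1 = 3
  a | (ac)* — C = 1 (new start) + (1 + 3) + 1 (new accept, since some branch ε-reaches its own accept) = 6
  c | a — C = 1 + 1 + 1 = 3 (the new accept is not ε-reachable since no branch accepts ε)
  a | c | b — C = 1 + 1 + 1 + 1 = 4 (the new accept is not ε-reachable since no branch accepts ε)
  (a | c | b)* — the star's fresh start ε-reaches both the body's start and the fresh accept: C = 2 + 4 = 6
  c | (a | c | b)* — C = 1 (new start) + (1 + 6) + 1 (new accept, since some branch ε-reaches its own accept) = 9
  (a | (ac)*)(c | a)(c | (a | c | b)*) — the left operand accepts ε, so the closure extends into the next operand (via the concat ε-link); C = 6 + 3 = 9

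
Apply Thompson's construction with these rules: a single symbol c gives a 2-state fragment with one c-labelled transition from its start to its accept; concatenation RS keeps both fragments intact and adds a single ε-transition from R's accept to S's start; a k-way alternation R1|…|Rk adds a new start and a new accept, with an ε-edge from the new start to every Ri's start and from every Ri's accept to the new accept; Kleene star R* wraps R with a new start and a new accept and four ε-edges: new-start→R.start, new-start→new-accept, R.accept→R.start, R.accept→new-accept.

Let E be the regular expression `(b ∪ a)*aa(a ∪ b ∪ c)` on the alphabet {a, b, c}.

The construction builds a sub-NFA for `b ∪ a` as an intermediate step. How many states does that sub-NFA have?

6

Fragment for `b ∪ a`:
Each of the 2 symbol leaves contributes a 2-state fragment.
  b ∪ a → 6 states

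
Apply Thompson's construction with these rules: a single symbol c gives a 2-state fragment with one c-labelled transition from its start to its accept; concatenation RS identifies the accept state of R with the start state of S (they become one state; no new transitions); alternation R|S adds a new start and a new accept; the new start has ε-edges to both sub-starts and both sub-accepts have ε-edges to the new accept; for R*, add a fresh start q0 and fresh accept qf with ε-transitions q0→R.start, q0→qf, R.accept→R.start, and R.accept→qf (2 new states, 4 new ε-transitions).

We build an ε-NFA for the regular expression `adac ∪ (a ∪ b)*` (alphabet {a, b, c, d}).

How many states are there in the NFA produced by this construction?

Building bottom-up:
Each of the 6 symbol leaves contributes a 2-state fragment.
  adac → 5 states
  a ∪ b → 6 states
  (a ∪ b)* → 8 states
  adac ∪ (a ∪ b)* → 15 states

15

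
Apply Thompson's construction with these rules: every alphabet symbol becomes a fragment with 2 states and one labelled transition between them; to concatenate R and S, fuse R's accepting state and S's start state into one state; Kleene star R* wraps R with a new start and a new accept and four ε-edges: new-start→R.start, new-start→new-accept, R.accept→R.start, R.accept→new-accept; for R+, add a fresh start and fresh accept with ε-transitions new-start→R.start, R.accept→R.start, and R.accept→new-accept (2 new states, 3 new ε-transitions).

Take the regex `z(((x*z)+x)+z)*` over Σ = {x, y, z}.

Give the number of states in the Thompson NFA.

Bottom-up over the parse tree:
Each of the 5 symbol leaves contributes a 2-state fragment.
  x* = 4 states
  x*z = 5 states
  (x*z)+ = 7 states
  (x*z)+x = 8 states
  ((x*z)+x)+ = 10 states
  ((x*z)+x)+z = 11 states
  (((x*z)+x)+z)* = 13 states
  z(((x*z)+x)+z)* = 14 states

14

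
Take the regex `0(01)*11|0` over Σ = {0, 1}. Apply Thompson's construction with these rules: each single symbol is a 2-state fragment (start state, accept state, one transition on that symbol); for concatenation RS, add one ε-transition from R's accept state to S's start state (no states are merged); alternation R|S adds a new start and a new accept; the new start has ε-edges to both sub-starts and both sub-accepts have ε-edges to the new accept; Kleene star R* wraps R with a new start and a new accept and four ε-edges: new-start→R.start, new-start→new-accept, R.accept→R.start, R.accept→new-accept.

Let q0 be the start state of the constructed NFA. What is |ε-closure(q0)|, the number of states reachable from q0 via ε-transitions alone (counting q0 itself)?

3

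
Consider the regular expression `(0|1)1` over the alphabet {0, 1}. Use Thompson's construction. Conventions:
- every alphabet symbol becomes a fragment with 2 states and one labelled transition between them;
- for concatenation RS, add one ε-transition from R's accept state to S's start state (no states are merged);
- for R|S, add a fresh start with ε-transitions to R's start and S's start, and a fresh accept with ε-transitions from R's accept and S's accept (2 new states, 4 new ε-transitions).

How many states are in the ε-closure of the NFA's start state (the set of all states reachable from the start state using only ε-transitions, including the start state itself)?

3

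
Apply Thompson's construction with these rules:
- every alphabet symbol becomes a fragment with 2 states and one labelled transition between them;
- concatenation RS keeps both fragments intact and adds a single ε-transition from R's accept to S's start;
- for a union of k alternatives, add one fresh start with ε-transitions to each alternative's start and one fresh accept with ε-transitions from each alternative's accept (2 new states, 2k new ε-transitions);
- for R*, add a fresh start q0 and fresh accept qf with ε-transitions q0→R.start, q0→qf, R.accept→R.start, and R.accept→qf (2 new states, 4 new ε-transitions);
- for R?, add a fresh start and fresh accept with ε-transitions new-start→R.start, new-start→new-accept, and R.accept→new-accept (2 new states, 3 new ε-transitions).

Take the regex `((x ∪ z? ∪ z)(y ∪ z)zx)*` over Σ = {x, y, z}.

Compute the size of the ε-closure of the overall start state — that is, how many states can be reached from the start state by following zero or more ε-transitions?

Compute the ε-closure size of each fragment's start state recursively; a symbol fragment's start has no outgoing ε-edge, so its closure is just itself (size 1).
  z? : |ε-closure| = 1 (new start) + 1 (body) + 1 (new accept, via ε) = 3
  x ∪ z? ∪ z : new start ε-reaches every alternative's start; at least one alternative accepts ε, so the union's new accept is reached too: |ε-closure| = 1 + 1 + 3 + 1 + 1 = 7
  y ∪ z : |ε-closure| = 1 + 1 + 1 = 3 (the new accept is not ε-reachable since no branch accepts ε)
  (x ∪ z? ∪ z)(y ∪ z)zx : |ε-closure| = 7 + 3 = 10 (closure spills across the concat boundary because the left factor accepts ε)
  ((x ∪ z? ∪ z)(y ∪ z)zx)* : |ε-closure| = 1 (new start) + 10 (body) + 1 (new accept) = 12

12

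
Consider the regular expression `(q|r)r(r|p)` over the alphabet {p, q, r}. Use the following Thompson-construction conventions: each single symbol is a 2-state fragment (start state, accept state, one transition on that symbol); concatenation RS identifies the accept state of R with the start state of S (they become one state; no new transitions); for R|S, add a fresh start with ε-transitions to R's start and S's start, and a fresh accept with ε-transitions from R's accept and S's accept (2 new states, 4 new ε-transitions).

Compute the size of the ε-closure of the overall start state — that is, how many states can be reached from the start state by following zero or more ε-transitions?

Compute the ε-closure size of each fragment's start state recursively; a symbol fragment's start has no outgoing ε-edge, so its closure is just itself (size 1).
  q|r — new start ε-reaches every alternative's start; none of them accept ε, so the new accept is not reached: C = 1 + 1 + 1 = 3
  r|p — C = 1 + 1 + 1 = 3 (the new accept is not ε-reachable since no branch accepts ε)
  (q|r)r(r|p) — same as the first factor's closure: C = 3

3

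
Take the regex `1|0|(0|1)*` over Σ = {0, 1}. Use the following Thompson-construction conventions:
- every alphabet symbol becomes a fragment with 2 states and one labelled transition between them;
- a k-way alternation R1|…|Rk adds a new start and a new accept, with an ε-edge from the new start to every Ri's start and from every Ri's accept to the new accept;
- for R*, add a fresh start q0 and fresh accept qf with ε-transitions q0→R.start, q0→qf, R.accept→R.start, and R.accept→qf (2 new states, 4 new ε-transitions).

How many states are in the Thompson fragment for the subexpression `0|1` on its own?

6

Fragment for `0|1`:
Each of the 2 symbol leaves contributes a 2-state fragment.
  0|1 : 6 states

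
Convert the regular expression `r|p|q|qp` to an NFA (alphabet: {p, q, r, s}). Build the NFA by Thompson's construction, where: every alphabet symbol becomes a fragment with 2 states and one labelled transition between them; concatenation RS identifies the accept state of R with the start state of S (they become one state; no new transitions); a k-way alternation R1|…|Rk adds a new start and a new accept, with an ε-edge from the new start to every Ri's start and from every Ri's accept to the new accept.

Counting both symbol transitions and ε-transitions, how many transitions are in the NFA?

13

Recursing over subexpressions:
Each of the 5 symbol leaves contributes 1 transition (1 symbol, 0 ε).
  qp → 2 transitions (2 symbol, 0 ε)
  r|p|q|qp → 13 transitions (5 symbol, 8 ε)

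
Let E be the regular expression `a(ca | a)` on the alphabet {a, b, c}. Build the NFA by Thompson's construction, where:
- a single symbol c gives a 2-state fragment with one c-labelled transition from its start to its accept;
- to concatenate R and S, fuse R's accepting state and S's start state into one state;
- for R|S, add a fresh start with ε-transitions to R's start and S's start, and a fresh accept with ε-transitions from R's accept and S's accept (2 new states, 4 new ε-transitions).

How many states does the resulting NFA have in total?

Recursing over subexpressions:
Each of the 4 symbol leaves contributes a 2-state fragment.
  ca : 3 states
  ca | a : 7 states
  a(ca | a) : 8 states

8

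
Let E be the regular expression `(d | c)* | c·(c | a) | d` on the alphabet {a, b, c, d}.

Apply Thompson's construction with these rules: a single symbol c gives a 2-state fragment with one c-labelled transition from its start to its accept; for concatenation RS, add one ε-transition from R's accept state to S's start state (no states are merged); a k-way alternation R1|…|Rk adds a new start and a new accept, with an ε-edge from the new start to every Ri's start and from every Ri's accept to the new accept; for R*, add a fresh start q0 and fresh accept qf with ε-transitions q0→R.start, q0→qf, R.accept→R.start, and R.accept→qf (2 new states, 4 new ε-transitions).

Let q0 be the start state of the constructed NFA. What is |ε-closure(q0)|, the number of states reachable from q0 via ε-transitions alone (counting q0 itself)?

Compute the ε-closure size of each fragment's start state recursively; a symbol fragment's start has no outgoing ε-edge, so its closure is just itself (size 1).
  d | c : new start ε-reaches every alternative's start; none of them accept ε, so the new accept is not reached: |closure| = 1 + 1 + 1 = 3
  (d | c)* : new start has ε-edges to the inner start and to the new accept, so |closure| = 2 + 3 = 5
  c | a : |closure| = 1 + 1 + 1 = 3 (the new accept is not ε-reachable since no branch accepts ε)
  c·(c | a) : same as the first factor's closure: |closure| = 1
  (d | c)* | c·(c | a) | d : |closure| = 1 (new start) + (5 + 1 + 1) + 1 (new accept, since some branch ε-reaches its own accept) = 9

9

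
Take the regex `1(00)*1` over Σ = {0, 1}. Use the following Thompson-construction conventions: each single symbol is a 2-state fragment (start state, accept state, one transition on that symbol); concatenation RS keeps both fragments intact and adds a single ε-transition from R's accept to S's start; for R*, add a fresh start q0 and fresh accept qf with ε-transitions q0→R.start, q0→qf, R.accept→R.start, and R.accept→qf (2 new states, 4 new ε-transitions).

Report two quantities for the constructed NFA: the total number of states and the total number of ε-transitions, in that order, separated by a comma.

10, 7

By structural recursion:
Each of the 4 symbol leaves contributes 2 states and 0 ε-transitions.
  00 : 4 states, 1 ε-transition
  (00)* : 6 states, 5 ε-transitions
  1(00)*1 : 10 states, 7 ε-transitions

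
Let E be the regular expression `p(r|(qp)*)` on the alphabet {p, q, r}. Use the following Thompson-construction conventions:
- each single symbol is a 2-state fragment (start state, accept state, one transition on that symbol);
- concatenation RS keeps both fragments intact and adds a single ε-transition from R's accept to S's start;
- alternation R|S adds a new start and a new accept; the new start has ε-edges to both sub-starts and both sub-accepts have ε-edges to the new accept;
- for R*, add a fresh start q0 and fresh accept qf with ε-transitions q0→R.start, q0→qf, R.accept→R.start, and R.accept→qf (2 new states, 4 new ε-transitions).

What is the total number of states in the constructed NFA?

12

Per subexpression:
Each of the 4 symbol leaves contributes a 2-state fragment.
  qp = 4 states
  (qp)* = 6 states
  r|(qp)* = 10 states
  p(r|(qp)*) = 12 states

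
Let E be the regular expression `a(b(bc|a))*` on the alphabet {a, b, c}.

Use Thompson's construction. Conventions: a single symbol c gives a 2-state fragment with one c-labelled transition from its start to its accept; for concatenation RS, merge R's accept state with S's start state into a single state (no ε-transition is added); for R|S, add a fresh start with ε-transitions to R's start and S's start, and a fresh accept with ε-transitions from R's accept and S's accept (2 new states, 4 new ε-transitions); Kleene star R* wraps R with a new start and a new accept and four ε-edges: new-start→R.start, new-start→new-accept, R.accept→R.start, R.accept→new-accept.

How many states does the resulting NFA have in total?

11

Bottom-up over the parse tree:
Each of the 5 symbol leaves contributes a 2-state fragment.
  bc → 3 states
  bc|a → 7 states
  b(bc|a) → 8 states
  (b(bc|a))* → 10 states
  a(b(bc|a))* → 11 states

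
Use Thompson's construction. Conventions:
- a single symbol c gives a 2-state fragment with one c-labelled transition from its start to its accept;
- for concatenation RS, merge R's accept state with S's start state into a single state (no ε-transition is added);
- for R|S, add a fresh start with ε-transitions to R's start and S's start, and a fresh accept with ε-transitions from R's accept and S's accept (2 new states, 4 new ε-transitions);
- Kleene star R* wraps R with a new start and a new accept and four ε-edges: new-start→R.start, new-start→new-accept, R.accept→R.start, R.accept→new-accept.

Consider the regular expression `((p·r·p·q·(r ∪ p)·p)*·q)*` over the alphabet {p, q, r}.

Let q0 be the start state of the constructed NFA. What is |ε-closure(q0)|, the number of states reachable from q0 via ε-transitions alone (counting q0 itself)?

Work bottom-up. For each fragment F, track |ε-closure(F.start)| and whether F's accept lies in that closure (i.e. whether F accepts ε). A single-symbol fragment has closure size 1 and does not accept ε.
  r ∪ p : new start ε-reaches every alternative's start; none of them accept ε, so the new accept is not reached: |ε-closure| = 1 + 1 + 1 = 3
  p·r·p·q·(r ∪ p)·p : same as the first factor's closure: |ε-closure| = 1
  (p·r·p·q·(r ∪ p)·p)* : the star's fresh start ε-reaches both the body's start and the fresh accept: |ε-closure| = 2 + 1 = 3
  (p·r·p·q·(r ∪ p)·p)*·q : the left operand accepts ε, so the closure extends into the next operand (the shared merged state is already counted); |ε-closure| = 3 + (1−1) = 3
  ((p·r·p·q·(r ∪ p)·p)*·q)* : |ε-closure| = 1 (new start) + 3 (body) + 1 (new accept) = 5

5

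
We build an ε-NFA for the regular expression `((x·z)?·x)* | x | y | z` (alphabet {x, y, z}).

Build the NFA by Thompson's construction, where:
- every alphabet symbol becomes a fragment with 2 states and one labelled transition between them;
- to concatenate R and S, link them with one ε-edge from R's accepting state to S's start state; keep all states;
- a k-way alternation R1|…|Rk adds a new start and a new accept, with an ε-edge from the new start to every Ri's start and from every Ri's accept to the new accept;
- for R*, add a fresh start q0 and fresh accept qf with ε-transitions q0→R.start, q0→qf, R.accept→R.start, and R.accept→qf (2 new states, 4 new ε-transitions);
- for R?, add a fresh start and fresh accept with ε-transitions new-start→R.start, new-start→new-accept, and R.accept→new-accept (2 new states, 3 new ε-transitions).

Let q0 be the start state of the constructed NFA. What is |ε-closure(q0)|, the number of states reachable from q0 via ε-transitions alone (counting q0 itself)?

11

Let C(F) = |ε-closure(F.start)| within fragment F, and note whether F accepts ε. Symbol fragments have C = 1 and do not accept ε. Then:
  x·z : C equals the left operand's closure size = 1 (its accept is not ε-reachable, so the closure stops there)
  (x·z)? : new start has ε-edges to the inner start and to the new accept, so C = 2 + 1 = 3
  (x·z)?·x : C = 3 + 1 = 4 (closure spills across the concat boundary because the left factor accepts ε)
  ((x·z)?·x)* : the star's fresh start ε-reaches both the body's start and the fresh accept: C = 2 + 4 = 6
  ((x·z)?·x)* | x | y | z : C = 1 (new start) + (6 + 1 + 1 + 1) + 1 (new accept, since some branch ε-reaches its own accept) = 11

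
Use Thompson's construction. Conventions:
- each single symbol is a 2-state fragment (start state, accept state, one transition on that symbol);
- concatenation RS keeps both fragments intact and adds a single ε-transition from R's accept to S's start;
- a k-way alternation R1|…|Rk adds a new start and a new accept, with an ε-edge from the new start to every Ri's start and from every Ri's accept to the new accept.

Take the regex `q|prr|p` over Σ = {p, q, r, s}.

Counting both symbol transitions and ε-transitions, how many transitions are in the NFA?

13

Per subexpression:
Each of the 5 symbol leaves contributes 1 transition (1 symbol, 0 ε).
  prr : 5 transitions (3 symbol, 2 ε)
  q|prr|p : 13 transitions (5 symbol, 8 ε)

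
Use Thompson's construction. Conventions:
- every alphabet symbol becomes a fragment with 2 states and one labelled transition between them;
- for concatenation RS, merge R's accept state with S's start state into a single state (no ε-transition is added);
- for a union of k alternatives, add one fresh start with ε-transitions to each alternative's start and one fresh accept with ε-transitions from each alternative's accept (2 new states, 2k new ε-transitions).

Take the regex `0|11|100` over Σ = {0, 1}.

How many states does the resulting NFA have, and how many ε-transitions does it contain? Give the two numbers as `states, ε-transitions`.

Per subexpression:
Each of the 6 symbol leaves contributes 2 states and 0 ε-transitions.
  11 = 3 states, 0 ε-transitions
  100 = 4 states, 0 ε-transitions
  0|11|100 = 11 states, 6 ε-transitions

11, 6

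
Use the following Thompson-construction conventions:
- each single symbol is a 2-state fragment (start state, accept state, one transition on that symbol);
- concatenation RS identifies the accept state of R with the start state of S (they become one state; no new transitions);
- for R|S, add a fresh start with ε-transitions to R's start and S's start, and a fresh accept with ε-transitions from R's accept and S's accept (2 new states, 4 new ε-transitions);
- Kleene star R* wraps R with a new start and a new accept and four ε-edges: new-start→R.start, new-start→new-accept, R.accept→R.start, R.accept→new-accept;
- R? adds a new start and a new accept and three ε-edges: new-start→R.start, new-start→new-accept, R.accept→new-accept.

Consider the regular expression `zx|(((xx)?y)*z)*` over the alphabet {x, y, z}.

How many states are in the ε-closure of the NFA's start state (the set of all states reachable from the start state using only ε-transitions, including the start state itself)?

10

Compute the ε-closure size of each fragment's start state recursively; a symbol fragment's start has no outgoing ε-edge, so its closure is just itself (size 1).
  zx → |ε-closure| equals the left operand's closure size = 1 (its accept is not ε-reachable, so the closure stops there)
  xx → same as the first factor's closure: |ε-closure| = 1
  (xx)? → new start has ε-edges to the inner start and to the new accept, so |ε-closure| = 2 + 1 = 3
  (xx)?y → the left operand accepts ε, so the closure extends into the next operand (the shared merged state is already counted); |ε-closure| = 3 + (1−1) = 3
  ((xx)?y)* → new start has ε-edges to the inner start and to the new accept, so |ε-closure| = 2 + 3 = 5
  ((xx)?y)*z → the left operand accepts ε, so the closure extends into the next operand (the shared merged state is already counted); |ε-closure| = 5 + (1−1) = 5
  (((xx)?y)*z)* → |ε-closure| = 1 (new start) + 5 (body) + 1 (new accept) = 7
  zx|(((xx)?y)*z)* → |ε-closure| = 1 (new start) + (1 + 7) + 1 (new accept, since some branch ε-reaches its own accept) = 10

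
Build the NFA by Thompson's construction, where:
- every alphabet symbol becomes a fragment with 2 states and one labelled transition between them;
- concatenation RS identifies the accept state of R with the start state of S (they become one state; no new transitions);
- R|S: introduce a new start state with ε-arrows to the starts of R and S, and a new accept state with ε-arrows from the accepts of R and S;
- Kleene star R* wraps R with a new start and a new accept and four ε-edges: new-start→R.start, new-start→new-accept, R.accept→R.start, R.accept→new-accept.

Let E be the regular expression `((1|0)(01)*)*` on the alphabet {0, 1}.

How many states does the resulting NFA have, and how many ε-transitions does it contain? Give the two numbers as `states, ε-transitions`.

12, 12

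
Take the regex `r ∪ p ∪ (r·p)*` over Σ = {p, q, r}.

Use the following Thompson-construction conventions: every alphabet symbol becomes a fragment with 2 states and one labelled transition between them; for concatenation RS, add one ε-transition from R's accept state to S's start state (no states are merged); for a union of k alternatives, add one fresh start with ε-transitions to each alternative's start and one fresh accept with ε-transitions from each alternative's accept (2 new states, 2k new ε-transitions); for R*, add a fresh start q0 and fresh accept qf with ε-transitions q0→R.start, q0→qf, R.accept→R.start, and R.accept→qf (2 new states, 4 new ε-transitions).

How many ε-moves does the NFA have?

Bottom-up over the parse tree:
Each of the 4 symbol leaves contributes 0 ε-transitions.
  r·p → 1 ε-transition
  (r·p)* → 5 ε-transitions
  r ∪ p ∪ (r·p)* → 11 ε-transitions

11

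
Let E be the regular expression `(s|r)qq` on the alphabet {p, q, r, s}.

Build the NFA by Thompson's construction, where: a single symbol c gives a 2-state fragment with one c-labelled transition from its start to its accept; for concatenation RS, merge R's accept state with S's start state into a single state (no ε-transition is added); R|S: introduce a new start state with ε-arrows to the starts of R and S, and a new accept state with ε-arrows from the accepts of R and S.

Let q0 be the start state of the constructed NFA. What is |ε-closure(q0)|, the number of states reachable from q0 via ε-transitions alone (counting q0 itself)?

Let C(F) = |ε-closure(F.start)| within fragment F, and note whether F accepts ε. Symbol fragments have C = 1 and do not accept ε. Then:
  s|r → C = 1 + 1 + 1 = 3 (the new accept is not ε-reachable since no branch accepts ε)
  (s|r)qq → same as the first factor's closure: C = 3

3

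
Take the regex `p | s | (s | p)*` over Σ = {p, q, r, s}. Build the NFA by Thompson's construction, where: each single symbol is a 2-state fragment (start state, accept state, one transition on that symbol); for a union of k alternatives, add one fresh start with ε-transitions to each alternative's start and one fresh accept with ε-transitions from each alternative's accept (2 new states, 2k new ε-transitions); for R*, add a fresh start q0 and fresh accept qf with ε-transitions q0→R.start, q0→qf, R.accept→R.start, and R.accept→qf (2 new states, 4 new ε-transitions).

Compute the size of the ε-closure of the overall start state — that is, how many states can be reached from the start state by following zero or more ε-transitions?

Compute the ε-closure size of each fragment's start state recursively; a symbol fragment's start has no outgoing ε-edge, so its closure is just itself (size 1).
  s | p → new start ε-reaches every alternative's start; none of them accept ε, so the new accept is not reached: |closure| = 1 + 1 + 1 = 3
  (s | p)* → the star's fresh start ε-reaches both the body's start and the fresh accept: |closure| = 2 + 3 = 5
  p | s | (s | p)* → new start ε-reaches every alternative's start; at least one alternative accepts ε, so the union's new accept is reached too: |closure| = 1 + 1 + 1 + 5 + 1 = 9

9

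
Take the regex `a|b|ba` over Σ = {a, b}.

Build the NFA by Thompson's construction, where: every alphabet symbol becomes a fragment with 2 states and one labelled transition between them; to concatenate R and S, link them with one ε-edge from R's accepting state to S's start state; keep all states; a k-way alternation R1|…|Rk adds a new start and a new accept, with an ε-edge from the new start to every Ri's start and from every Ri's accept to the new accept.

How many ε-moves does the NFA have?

Per subexpression:
Each of the 4 symbol leaves contributes 0 ε-transitions.
  ba → 1 ε-transition
  a|b|ba → 7 ε-transitions

7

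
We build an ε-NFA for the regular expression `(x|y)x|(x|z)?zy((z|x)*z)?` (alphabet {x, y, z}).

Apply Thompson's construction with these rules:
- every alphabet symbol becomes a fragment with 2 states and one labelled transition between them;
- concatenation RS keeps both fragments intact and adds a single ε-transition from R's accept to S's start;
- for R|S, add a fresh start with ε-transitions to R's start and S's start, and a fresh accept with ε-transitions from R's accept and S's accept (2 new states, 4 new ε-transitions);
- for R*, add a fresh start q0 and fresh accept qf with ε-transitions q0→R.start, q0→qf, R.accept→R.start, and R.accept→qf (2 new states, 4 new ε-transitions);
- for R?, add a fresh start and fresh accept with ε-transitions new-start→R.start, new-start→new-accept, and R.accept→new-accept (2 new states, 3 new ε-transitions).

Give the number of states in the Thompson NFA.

Building bottom-up:
Each of the 10 symbol leaves contributes a 2-state fragment.
  x|y : 6 states
  (x|y)x : 8 states
  x|z : 6 states
  (x|z)? : 8 states
  z|x : 6 states
  (z|x)* : 8 states
  (z|x)*z : 10 states
  ((z|x)*z)? : 12 states
  (x|z)?zy((z|x)*z)? : 24 states
  (x|y)x|(x|z)?zy((z|x)*z)? : 34 states

34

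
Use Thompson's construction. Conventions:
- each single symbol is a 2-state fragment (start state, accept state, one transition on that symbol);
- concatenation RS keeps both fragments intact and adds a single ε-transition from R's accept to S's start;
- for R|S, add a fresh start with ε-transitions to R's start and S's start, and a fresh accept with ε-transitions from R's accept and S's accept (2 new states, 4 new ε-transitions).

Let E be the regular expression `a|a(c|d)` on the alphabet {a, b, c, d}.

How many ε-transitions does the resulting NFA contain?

Per subexpression:
Each of the 4 symbol leaves contributes 0 ε-transitions.
  c|d → 4 ε-transitions
  a(c|d) → 5 ε-transitions
  a|a(c|d) → 9 ε-transitions

9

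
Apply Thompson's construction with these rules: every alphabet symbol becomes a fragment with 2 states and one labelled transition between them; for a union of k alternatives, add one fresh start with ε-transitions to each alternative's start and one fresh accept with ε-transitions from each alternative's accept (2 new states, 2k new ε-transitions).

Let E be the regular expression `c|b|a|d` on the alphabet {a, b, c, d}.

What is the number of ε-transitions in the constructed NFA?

Bottom-up over the parse tree:
Each of the 4 symbol leaves contributes 0 ε-transitions.
  c|b|a|d → 8 ε-transitions

8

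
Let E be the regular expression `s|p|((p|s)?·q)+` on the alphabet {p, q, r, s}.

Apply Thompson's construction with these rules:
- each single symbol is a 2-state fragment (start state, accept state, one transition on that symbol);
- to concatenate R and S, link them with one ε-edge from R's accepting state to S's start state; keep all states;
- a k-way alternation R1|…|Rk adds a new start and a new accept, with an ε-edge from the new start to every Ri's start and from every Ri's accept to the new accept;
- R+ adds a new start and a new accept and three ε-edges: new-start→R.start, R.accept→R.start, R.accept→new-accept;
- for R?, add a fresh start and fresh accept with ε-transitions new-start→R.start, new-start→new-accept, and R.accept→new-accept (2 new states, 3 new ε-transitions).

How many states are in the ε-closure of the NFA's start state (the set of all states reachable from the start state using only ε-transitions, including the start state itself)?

10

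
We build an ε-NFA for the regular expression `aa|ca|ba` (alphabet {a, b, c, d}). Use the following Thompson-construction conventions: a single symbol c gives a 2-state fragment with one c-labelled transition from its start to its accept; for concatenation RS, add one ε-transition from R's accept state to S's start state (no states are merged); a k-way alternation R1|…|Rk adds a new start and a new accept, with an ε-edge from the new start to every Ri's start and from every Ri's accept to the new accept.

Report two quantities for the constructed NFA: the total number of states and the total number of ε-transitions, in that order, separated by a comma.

Bottom-up over the parse tree:
Each of the 6 symbol leaves contributes 2 states and 0 ε-transitions.
  aa : 4 states, 1 ε-transition
  ca : 4 states, 1 ε-transition
  ba : 4 states, 1 ε-transition
  aa|ca|ba : 14 states, 9 ε-transitions

14, 9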